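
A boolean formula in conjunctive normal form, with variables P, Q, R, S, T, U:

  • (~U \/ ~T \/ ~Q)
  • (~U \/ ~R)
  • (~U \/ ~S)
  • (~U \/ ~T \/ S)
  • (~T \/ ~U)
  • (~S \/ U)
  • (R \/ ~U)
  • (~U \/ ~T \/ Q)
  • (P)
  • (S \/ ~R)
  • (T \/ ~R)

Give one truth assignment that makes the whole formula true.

P=True, Q=True, R=False, S=False, T=False, U=False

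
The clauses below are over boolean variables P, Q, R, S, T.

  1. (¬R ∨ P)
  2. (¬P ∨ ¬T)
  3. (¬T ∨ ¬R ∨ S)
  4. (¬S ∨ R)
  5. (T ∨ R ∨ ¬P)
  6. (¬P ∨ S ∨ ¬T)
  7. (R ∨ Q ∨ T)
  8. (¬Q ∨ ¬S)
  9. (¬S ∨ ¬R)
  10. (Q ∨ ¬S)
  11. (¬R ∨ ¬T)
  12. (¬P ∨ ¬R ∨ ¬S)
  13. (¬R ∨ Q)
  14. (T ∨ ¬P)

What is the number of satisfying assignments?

3

The models are:
  P=0 Q=0 R=0 S=0 T=1
  P=0 Q=1 R=0 S=0 T=0
  P=0 Q=1 R=0 S=0 T=1
That's 3 in total.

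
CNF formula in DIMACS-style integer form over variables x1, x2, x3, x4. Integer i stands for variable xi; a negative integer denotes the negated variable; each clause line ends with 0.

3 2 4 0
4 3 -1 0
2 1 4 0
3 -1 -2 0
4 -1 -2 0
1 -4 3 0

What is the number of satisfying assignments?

Satisfying assignments:
  x1=F x2=F x3=T x4=T
  x1=F x2=T x3=F x4=F
  x1=F x2=T x3=T x4=F
  x1=F x2=T x3=T x4=T
  x1=T x2=F x3=F x4=T
  x1=T x2=F x3=T x4=F
  x1=T x2=F x3=T x4=T
  x1=T x2=T x3=T x4=T
Count: 8.

8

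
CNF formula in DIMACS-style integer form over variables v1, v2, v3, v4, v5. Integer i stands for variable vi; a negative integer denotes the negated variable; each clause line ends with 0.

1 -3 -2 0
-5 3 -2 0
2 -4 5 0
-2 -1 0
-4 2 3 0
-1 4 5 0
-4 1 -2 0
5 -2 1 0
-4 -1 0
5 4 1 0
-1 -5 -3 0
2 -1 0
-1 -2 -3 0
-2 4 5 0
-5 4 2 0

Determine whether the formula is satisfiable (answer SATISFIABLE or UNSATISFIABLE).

SATISFIABLE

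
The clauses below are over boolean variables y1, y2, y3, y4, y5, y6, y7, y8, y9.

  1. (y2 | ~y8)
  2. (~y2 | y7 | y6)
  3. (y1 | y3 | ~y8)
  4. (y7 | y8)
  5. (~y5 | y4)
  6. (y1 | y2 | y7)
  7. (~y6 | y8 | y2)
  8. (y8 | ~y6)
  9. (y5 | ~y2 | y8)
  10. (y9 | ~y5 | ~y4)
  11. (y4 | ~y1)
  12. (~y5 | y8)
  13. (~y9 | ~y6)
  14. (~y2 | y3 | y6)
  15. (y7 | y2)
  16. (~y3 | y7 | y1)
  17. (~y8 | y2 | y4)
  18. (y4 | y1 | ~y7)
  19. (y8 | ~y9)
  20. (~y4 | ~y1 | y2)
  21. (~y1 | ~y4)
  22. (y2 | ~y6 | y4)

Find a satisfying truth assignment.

y1=F, y2=T, y3=T, y4=T, y5=F, y6=T, y7=T, y8=T, y9=F

Branch on y1: take y1 = False.
Try y2 = True.
Try y3 = True.
  then y7 is forced to True.
  then y4 is forced to True.
The remaining clauses are satisfied by y5 = False, y6 = True, y8 = True, y9 = False.
Check each clause:
  1. (y2 | ~y8) — y2 is true.
  2. (y7 | y6 | ~y2) — y6 is true.
  3. (y3 | ~y8 | y1) — y3 is true.
  4. (y7 | y8) — y8 is true.
  5. (~y5 | y4) — ~y5 is true.
  6. (y7 | y2 | y1) — y2 is true.
  7. (~y6 | y8 | y2) — y8 is true.
  8. (~y6 | y8) — y8 is true.
  9. (~y2 | y8 | y5) — y8 is true.
  10. (~y5 | y9 | ~y4) — ~y5 is true.
  11. (~y1 | y4) — y4 is true.
  12. (y8 | ~y5) — y8 is true.
  13. (~y9 | ~y6) — ~y9 is true.
  14. (~y2 | y3 | y6) — y3 is true.
  15. (y7 | y2) — y2 is true.
  16. (y7 | y1 | ~y3) — y7 is true.
  17. (~y8 | y2 | y4) — y2 is true.
  18. (y4 | y1 | ~y7) — y4 is true.
  19. (~y9 | y8) — y8 is true.
  20. (y2 | ~y1 | ~y4) — y2 is true.
  21. (~y4 | ~y1) — ~y1 is true.
  22. (y4 | y2 | ~y6) — y2 is true.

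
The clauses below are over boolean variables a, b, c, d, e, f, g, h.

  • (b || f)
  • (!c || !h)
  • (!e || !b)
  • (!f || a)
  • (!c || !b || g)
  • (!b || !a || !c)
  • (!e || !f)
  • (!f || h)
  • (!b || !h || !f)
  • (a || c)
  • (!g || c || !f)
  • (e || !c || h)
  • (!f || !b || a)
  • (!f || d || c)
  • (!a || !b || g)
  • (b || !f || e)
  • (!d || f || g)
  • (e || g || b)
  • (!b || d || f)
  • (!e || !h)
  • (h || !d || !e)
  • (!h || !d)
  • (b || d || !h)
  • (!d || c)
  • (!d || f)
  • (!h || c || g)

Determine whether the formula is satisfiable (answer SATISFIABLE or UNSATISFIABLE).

UNSATISFIABLE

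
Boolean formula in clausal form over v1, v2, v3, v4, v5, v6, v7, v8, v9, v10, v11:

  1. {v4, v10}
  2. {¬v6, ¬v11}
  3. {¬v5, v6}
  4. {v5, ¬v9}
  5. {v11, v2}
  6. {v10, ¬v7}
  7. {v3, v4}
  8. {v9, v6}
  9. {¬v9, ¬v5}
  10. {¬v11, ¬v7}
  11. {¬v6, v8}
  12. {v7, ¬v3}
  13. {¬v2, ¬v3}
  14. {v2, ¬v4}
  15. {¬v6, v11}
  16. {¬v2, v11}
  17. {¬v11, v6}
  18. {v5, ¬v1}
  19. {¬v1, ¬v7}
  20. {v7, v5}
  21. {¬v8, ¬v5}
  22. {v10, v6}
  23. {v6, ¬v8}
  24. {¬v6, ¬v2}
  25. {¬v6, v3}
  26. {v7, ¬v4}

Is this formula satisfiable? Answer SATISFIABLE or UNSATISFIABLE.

v6 = True:
  propagation gives v11=False; an empty clause results — contradiction.
v6 = False:
  propagation gives v5=False, v9=False; an empty clause results — contradiction.
Every branch closes, so no satisfying assignment exists.

UNSATISFIABLE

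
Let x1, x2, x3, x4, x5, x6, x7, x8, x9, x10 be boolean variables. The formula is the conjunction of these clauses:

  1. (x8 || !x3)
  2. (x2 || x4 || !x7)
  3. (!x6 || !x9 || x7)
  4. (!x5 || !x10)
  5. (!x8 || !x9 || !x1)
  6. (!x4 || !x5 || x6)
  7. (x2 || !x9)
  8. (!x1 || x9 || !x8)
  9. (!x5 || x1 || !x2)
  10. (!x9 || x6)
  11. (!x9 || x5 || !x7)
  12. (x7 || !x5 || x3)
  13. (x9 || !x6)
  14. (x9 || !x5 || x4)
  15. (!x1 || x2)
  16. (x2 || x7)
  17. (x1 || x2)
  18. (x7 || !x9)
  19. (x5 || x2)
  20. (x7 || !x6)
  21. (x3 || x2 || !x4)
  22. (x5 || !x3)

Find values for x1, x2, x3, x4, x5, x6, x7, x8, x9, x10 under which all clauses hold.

x1=F  x2=T  x3=F  x4=F  x5=F  x6=F  x7=T  x8=T  x9=F  x10=F

Pure literal: x10 appears only negated; assign x10 = False.
Try x1 = False.
  then x2 is forced to True.
  then x5 is forced to False.
  then x3 is forced to False.
Branch on x6: take x6 = False.
  then x9 is forced to False.
x4, x7, x8 are now unconstrained; take x4 = False, x7 = True, x8 = True.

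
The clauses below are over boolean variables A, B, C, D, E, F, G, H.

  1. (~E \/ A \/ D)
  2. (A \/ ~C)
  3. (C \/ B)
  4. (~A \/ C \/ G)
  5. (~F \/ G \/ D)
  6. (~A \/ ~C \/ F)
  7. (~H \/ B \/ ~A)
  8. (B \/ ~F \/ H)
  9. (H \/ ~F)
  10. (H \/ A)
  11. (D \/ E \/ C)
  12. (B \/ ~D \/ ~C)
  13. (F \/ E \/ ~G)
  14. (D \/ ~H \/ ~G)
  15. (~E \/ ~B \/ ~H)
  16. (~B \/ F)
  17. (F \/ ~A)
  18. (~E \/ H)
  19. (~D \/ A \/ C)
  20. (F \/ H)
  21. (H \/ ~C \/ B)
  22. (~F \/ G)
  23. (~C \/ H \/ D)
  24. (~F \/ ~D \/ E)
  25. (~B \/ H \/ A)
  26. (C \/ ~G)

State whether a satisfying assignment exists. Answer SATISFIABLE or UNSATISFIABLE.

UNSATISFIABLE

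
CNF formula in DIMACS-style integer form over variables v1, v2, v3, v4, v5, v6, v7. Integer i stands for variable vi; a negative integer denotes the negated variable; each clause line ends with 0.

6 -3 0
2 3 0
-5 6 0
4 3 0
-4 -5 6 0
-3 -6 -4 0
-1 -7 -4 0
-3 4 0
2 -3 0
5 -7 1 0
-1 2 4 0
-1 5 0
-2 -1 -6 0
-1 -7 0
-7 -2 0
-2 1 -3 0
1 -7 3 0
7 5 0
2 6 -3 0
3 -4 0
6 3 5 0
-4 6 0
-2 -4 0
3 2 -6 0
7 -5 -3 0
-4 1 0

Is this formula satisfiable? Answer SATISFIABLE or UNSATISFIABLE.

UNSATISFIABLE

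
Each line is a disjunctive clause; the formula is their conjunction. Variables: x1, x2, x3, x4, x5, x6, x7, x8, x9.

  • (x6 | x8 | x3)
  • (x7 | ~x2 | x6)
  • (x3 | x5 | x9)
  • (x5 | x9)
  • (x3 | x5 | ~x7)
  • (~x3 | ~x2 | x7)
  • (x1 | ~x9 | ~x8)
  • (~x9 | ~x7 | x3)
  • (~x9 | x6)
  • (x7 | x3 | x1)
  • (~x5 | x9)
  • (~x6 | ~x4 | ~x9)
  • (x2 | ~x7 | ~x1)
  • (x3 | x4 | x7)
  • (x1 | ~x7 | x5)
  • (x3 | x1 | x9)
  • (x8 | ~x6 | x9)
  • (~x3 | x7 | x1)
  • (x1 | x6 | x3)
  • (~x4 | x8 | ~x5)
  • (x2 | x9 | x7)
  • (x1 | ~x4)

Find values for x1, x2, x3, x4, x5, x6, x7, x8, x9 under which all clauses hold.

x1=False  x2=True  x3=True  x4=False  x5=True  x6=True  x7=True  x8=False  x9=True

Check each clause:
  1. (x6 | x3 | x8) — x3 is true.
  2. (~x2 | x7 | x6) — x6 is true.
  3. (x3 | x5 | x9) — x9 is true.
  4. (x9 | x5) — x9 is true.
  5. (x3 | ~x7 | x5) — x3 is true.
  6. (~x2 | x7 | ~x3) — x7 is true.
  7. (~x8 | ~x9 | x1) — ~x8 is true.
  8. (~x7 | x3 | ~x9) — x3 is true.
  9. (x6 | ~x9) — x6 is true.
  10. (x1 | x7 | x3) — x3 is true.
  11. (x9 | ~x5) — x9 is true.
  12. (~x4 | ~x9 | ~x6) — ~x4 is true.
  13. (~x1 | x2 | ~x7) — x2 is true.
  14. (x7 | x4 | x3) — x3 is true.
  15. (x1 | ~x7 | x5) — x5 is true.
  16. (x1 | x3 | x9) — x9 is true.
  17. (x9 | x8 | ~x6) — x9 is true.
  18. (x1 | x7 | ~x3) — x7 is true.
  19. (x3 | x1 | x6) — x3 is true.
  20. (~x5 | x8 | ~x4) — ~x4 is true.
  21. (x7 | x9 | x2) — x9 is true.
  22. (x1 | ~x4) — ~x4 is true.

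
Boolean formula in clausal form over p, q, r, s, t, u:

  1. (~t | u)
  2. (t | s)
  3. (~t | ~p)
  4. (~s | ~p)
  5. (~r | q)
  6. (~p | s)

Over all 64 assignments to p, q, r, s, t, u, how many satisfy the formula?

Split on p, then s.
  p=T, s=T: a clause becomes empty — 0.
  p=T, s=F: a clause becomes empty — 0.
  p=F, s=T: 9 of the 16 assignments to (q,r,t,u) work.
  p=F, s=F: remaining (q,r,t,u) ∈ {(F,F,T,T); (T,F,T,T); (T,T,T,T)} — 3.
Total: 0 + 0 + 9 + 3 = 12.

12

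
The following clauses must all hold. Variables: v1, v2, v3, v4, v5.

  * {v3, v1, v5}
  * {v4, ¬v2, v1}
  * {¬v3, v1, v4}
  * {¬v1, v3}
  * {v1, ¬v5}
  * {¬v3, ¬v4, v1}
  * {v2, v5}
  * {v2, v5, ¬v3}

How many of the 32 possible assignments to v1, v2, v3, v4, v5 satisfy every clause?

6

The models are:
  v1=1 v2=0 v3=1 v4=0 v5=1
  v1=1 v2=0 v3=1 v4=1 v5=1
  v1=1 v2=1 v3=1 v4=0 v5=0
  v1=1 v2=1 v3=1 v4=0 v5=1
  v1=1 v2=1 v3=1 v4=1 v5=0
  v1=1 v2=1 v3=1 v4=1 v5=1
Count: 6.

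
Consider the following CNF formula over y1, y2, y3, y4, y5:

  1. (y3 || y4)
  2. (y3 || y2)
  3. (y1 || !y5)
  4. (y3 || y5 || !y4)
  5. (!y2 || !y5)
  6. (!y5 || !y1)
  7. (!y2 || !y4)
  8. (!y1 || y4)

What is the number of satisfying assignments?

4

The models are:
  y1=0 y2=0 y3=1 y4=0 y5=0
  y1=0 y2=0 y3=1 y4=1 y5=0
  y1=0 y2=1 y3=1 y4=0 y5=0
  y1=1 y2=0 y3=1 y4=1 y5=0
Count: 4.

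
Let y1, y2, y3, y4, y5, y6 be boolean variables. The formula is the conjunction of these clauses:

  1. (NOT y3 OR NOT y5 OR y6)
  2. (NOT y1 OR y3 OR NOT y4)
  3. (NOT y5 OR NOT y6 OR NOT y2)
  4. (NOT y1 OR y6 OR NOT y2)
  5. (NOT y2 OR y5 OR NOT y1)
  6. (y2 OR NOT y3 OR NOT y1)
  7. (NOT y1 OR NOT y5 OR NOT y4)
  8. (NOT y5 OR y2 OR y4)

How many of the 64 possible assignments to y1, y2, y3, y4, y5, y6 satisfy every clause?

23

Case analysis on y1 and y2:
  y1=T, y2=T: a clause becomes empty — 0.
  y1=T, y2=F: remaining (y3,y4,y5,y6) ∈ {(F,F,F,F); (F,F,F,T)} — 2.
  y1=F, y2=T: y4 free; 5 ways for (y3,y5,y6) × 2^1 = 10.
  y1=F, y2=F: 11 of the 16 assignments to (y3,y4,y5,y6) work.
Total: 0 + 2 + 10 + 11 = 23.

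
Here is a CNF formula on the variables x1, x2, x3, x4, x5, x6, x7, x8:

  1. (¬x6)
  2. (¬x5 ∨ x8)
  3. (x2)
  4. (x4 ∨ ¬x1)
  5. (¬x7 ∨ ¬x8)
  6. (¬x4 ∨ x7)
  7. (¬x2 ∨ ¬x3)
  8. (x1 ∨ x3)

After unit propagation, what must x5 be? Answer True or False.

False

(¬x6) is a unit clause: x6 = False.
Unit clause (x2) sets x2 = True.
In (¬x3 ∨ ¬x2), ¬x2 is now false; ¬x3 must hold, so x3 = False.
(x3 ∨ x1): since x3 = False, the clause reduces to (x1). x1 = True.
From (x4 ∨ ¬x1) and x1 = True: x4 = True.
From (¬x4 ∨ x7) and x4 = True: x7 = True.
In (¬x8 ∨ ¬x7), ¬x7 is now false; ¬x8 must hold, so x8 = False.
(x8 ∨ ¬x5) with x8 = False leaves only ¬x5, so x5 = False.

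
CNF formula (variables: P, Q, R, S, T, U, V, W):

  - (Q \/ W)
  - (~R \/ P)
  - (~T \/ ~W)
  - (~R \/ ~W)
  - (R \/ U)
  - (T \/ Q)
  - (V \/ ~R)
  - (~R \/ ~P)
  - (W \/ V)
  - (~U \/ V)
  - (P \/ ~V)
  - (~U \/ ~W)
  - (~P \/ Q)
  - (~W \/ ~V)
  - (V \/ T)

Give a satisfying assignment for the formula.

P=True, Q=True, R=False, S=True, T=True, U=True, V=True, W=False

Check each clause:
  1. (W \/ Q) — Q is true.
  2. (~R \/ P) — P is true.
  3. (~T \/ ~W) — ~W is true.
  4. (~W \/ ~R) — ~W is true.
  5. (U \/ R) — U is true.
  6. (Q \/ T) — Q is true.
  7. (V \/ ~R) — ~R is true.
  8. (~P \/ ~R) — ~R is true.
  9. (V \/ W) — V is true.
  10. (V \/ ~U) — V is true.
  11. (~V \/ P) — P is true.
  12. (~W \/ ~U) — ~W is true.
  13. (Q \/ ~P) — Q is true.
  14. (~V \/ ~W) — ~W is true.
  15. (V \/ T) — T is true.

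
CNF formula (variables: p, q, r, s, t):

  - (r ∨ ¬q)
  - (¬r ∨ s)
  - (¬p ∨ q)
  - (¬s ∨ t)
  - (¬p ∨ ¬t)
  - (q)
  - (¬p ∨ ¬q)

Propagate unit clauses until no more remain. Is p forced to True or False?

False

Unit clause (q) sets q = True.
In (¬q ∨ r), ¬q is now false; r must hold, so r = True.
(s ∨ ¬r): since r = True, the clause reduces to (s). s = True.
(¬s ∨ t) with s = True leaves only t, so t = True.
In (¬t ∨ ¬p), ¬t is now false; ¬p must hold, so p = False.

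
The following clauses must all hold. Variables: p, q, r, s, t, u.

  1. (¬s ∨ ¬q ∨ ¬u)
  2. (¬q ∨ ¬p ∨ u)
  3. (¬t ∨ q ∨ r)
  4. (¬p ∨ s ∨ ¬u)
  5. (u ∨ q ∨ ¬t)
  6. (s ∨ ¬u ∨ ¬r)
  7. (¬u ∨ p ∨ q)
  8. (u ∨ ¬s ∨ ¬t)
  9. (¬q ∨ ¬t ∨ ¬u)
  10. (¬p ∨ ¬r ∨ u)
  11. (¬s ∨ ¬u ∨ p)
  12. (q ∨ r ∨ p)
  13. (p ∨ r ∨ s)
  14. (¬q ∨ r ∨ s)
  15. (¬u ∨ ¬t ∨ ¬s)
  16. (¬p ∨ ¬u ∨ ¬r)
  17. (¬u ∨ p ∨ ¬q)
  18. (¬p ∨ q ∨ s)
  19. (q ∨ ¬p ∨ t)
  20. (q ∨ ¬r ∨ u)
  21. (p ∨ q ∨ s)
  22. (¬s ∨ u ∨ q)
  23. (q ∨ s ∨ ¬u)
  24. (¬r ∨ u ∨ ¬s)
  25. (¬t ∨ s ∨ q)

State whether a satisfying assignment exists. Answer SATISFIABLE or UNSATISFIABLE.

Set p = False and propagate.
The remaining clauses are satisfied by q = True, r = True, s = False, t = True, u = False.
So p=F  q=T  r=T  s=F  t=T  u=F is a satisfying assignment.

SATISFIABLE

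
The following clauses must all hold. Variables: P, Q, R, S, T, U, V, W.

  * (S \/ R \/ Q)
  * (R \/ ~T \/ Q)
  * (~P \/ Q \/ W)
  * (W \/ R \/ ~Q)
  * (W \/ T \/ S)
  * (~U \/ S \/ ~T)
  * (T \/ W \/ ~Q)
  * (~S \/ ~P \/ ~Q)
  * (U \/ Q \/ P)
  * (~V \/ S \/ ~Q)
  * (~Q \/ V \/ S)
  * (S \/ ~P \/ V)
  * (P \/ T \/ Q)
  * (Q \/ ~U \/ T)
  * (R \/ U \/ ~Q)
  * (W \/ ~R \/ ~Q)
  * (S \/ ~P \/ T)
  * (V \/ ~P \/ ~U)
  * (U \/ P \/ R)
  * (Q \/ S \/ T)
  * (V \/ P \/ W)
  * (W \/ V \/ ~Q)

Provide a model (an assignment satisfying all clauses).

P = T  Q = F  R = F  S = T  T = F  U = F  V = F  W = T

Check each clause:
  1. (Q \/ R \/ S) — S is true.
  2. (~T \/ R \/ Q) — ~T is true.
  3. (Q \/ ~P \/ W) — W is true.
  4. (~Q \/ R \/ W) — W is true.
  5. (W \/ T \/ S) — W is true.
  6. (S \/ ~U \/ ~T) — ~U is true.
  7. (T \/ W \/ ~Q) — W is true.
  8. (~Q \/ ~S \/ ~P) — ~Q is true.
  9. (U \/ P \/ Q) — P is true.
  10. (~Q \/ S \/ ~V) — ~V is true.
  11. (~Q \/ V \/ S) — S is true.
  12. (V \/ ~P \/ S) — S is true.
  13. (Q \/ T \/ P) — P is true.
  14. (~U \/ Q \/ T) — ~U is true.
  15. (R \/ U \/ ~Q) — ~Q is true.
  16. (W \/ ~Q \/ ~R) — W is true.
  17. (~P \/ T \/ S) — S is true.
  18. (~U \/ ~P \/ V) — ~U is true.
  19. (U \/ R \/ P) — P is true.
  20. (T \/ Q \/ S) — S is true.
  21. (P \/ W \/ V) — W is true.
  22. (V \/ W \/ ~Q) — W is true.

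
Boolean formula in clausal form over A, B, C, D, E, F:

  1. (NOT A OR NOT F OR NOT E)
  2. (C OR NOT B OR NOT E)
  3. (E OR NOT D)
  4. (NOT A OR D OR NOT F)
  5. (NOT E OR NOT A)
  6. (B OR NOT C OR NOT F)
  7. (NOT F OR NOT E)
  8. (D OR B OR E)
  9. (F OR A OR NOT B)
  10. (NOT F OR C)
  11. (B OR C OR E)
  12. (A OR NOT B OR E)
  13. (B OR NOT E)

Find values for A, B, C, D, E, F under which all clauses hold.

Branch on A: take A = True.
  then E is forced to False.
  then D is forced to False.
  then F is forced to False.
  then B is forced to True.
C is now unconstrained; take C = True.

A=T  B=T  C=T  D=F  E=F  F=F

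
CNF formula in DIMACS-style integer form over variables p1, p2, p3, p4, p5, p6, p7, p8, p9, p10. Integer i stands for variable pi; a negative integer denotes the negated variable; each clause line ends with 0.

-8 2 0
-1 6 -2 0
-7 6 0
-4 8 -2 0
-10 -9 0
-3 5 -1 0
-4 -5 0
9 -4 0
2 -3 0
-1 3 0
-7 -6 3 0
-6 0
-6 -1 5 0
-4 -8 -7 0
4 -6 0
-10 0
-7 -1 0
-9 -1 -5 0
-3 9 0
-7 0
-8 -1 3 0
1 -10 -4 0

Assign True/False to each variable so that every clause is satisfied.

Unit propagation: (~p6) forces p6 = False.
Unit propagation: (~p7) forces p7 = False.
The clause (~p10) is unit: p10 must be False.
Pure literal: p1 appears only negated; assign p1 = False.
Try p2 = True.
Try p3 = False.
Branch on p4: take p4 = True.
  then p8 is forced to True.
  then p5 is forced to False.
  then p9 is forced to True.

p1 = False, p2 = True, p3 = False, p4 = True, p5 = False, p6 = False, p7 = False, p8 = True, p9 = True, p10 = False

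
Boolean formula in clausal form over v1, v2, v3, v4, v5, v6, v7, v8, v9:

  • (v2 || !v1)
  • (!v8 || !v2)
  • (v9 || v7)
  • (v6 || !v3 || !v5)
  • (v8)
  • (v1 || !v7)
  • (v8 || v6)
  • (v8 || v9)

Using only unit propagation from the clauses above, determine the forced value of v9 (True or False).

True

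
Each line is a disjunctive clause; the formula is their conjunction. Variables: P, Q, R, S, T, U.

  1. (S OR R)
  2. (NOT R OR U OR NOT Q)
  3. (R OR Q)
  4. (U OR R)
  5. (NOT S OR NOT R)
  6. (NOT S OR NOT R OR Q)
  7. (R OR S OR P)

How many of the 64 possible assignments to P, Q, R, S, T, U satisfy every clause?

Split on R, then S.
  R=T, S=T: a clause becomes empty — 0.
  R=T, S=F: P, T free; 3 ways for (Q,U) × 2^2 = 12.
  R=F, S=T: remaining (P,Q,T,U) ∈ {(F,T,F,T); (F,T,T,T); (T,T,F,T); (T,T,T,T)} — 4.
  R=F, S=F: a clause becomes empty — 0.
Total: 0 + 12 + 4 + 0 = 16.

16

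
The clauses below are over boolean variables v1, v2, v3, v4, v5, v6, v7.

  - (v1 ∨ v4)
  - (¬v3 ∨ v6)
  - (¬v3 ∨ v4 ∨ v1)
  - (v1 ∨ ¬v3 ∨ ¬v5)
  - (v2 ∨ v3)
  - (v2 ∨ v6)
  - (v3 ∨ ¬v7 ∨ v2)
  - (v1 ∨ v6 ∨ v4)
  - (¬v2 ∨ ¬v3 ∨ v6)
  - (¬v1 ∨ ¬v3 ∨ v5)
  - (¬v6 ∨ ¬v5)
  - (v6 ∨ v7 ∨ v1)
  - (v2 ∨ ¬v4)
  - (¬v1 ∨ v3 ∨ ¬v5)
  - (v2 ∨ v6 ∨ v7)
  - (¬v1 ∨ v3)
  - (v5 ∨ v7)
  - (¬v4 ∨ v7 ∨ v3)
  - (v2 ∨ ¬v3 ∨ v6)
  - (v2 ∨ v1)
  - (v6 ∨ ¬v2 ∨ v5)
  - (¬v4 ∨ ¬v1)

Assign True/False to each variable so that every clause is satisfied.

v1=False  v2=True  v3=False  v4=True  v5=True  v6=False  v7=True

Check each clause:
  1. (v1 ∨ v4) — v4 is true.
  2. (¬v3 ∨ v6) — ¬v3 is true.
  3. (v1 ∨ ¬v3 ∨ v4) — v4 is true.
  4. (¬v5 ∨ ¬v3 ∨ v1) — ¬v3 is true.
  5. (v3 ∨ v2) — v2 is true.
  6. (v2 ∨ v6) — v2 is true.
  7. (¬v7 ∨ v2 ∨ v3) — v2 is true.
  8. (v6 ∨ v1 ∨ v4) — v4 is true.
  9. (v6 ∨ ¬v3 ∨ ¬v2) — ¬v3 is true.
  10. (v5 ∨ ¬v1 ∨ ¬v3) — ¬v3 is true.
  11. (¬v6 ∨ ¬v5) — ¬v6 is true.
  12. (v7 ∨ v6 ∨ v1) — v7 is true.
  13. (v2 ∨ ¬v4) — v2 is true.
  14. (¬v1 ∨ v3 ∨ ¬v5) — ¬v1 is true.
  15. (v2 ∨ v7 ∨ v6) — v2 is true.
  16. (¬v1 ∨ v3) — ¬v1 is true.
  17. (v5 ∨ v7) — v5 is true.
  18. (¬v4 ∨ v3 ∨ v7) — v7 is true.
  19. (¬v3 ∨ v2 ∨ v6) — v2 is true.
  20. (v2 ∨ v1) — v2 is true.
  21. (v5 ∨ v6 ∨ ¬v2) — v5 is true.
  22. (¬v4 ∨ ¬v1) — ¬v1 is true.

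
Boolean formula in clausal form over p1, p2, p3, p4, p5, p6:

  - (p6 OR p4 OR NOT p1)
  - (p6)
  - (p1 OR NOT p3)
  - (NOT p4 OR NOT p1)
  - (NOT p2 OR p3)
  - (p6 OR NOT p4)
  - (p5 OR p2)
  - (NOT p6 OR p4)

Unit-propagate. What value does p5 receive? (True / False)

True

(p6) stands alone — p6 = True.
From (p4 OR NOT p6) and p6 = True: p4 = True.
(NOT p4 OR NOT p1): since p4 = True, the clause reduces to (NOT p1). p1 = False.
(p1 OR NOT p3): since p1 = False, the clause reduces to (NOT p3). p3 = False.
(p3 OR NOT p2): since p3 = False, the clause reduces to (NOT p2). p2 = False.
From (p2 OR p5) and p2 = False: p5 = True.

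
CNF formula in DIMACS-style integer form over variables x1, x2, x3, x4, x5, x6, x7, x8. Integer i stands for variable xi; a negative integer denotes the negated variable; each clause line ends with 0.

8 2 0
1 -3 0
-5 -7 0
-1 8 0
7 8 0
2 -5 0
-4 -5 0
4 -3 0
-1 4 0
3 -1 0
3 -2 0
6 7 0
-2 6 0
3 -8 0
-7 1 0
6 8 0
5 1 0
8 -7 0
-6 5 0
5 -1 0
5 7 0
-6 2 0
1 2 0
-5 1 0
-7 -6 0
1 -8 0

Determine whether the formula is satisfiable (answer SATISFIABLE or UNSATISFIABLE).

x1 = True:
  propagation gives x8=True, x4=True, x5=False; an empty clause results — contradiction.
x1 = False:
  propagation gives x3=False, x2=False; an empty clause results — contradiction.
Every branch closes, so no satisfying assignment exists.

UNSATISFIABLE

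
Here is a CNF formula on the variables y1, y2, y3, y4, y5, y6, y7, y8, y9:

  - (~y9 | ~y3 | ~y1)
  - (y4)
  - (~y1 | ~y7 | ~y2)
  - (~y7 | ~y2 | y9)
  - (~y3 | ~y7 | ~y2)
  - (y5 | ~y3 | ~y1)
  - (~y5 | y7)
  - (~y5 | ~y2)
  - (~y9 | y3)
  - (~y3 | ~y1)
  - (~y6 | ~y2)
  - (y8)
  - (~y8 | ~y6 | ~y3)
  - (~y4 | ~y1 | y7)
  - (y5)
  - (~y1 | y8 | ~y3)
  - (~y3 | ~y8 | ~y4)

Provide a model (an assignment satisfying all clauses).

y1=F, y2=F, y3=F, y4=T, y5=T, y6=T, y7=T, y8=T, y9=F

Unit propagation: (y4) forces y4 = True.
(y8) is a unit clause, so y8 = True.
Unit propagation: (y5) forces y5 = True.
(y7) is a unit clause, so y7 = True.
Unit propagation: (~y2) forces y2 = False.
(~y3) is a unit clause, so y3 = False.
The clause (~y9) is unit: y9 must be False.
y1, y6 are now unconstrained; take y1 = False, y6 = True.
Check each clause:
  1. (~y3 | ~y1 | ~y9) — ~y3 is true.
  2. (y4) — y4 is true.
  3. (~y7 | ~y1 | ~y2) — ~y1 is true.
  4. (y9 | ~y7 | ~y2) — ~y2 is true.
  5. (~y7 | ~y3 | ~y2) — ~y3 is true.
  6. (~y3 | ~y1 | y5) — ~y3 is true.
  7. (y7 | ~y5) — y7 is true.
  8. (~y2 | ~y5) — ~y2 is true.
  9. (y3 | ~y9) — ~y9 is true.
  10. (~y3 | ~y1) — ~y3 is true.
  11. (~y2 | ~y6) — ~y2 is true.
  12. (y8) — y8 is true.
  13. (~y8 | ~y6 | ~y3) — ~y3 is true.
  14. (~y1 | ~y4 | y7) — ~y1 is true.
  15. (y5) — y5 is true.
  16. (~y1 | y8 | ~y3) — y8 is true.
  17. (~y4 | ~y8 | ~y3) — ~y3 is true.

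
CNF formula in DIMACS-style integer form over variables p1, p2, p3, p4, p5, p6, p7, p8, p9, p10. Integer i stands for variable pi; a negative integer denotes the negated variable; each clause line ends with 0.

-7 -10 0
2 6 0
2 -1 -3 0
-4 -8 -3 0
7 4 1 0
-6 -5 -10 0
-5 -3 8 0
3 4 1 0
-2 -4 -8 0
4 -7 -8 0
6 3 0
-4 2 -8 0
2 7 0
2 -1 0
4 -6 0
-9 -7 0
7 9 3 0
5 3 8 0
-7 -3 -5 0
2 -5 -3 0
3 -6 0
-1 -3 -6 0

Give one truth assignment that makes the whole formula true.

Set p1 = True and propagate.
  then p2 is forced to True.
Branch on p3: take p3 = True.
  then p6 is forced to False.
The remaining clauses are satisfied by p4 = False, p5 = False, p7 = False, p8 = True, p9 = True, p10 = True.

p1=T, p2=T, p3=T, p4=F, p5=F, p6=F, p7=F, p8=T, p9=T, p10=T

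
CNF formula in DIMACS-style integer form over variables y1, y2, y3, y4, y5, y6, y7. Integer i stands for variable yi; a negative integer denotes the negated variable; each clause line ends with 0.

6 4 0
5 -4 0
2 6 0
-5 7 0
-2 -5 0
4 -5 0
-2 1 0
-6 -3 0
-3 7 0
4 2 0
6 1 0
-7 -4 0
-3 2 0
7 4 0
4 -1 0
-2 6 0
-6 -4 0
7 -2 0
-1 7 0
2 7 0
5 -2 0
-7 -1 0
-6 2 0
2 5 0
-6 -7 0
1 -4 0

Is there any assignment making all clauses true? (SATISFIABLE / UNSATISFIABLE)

y2 = True:
  propagation gives y5=False; an empty clause results — contradiction.
y2 = False:
  propagation gives y6=True; an empty clause results — contradiction.
Every branch closes, so no satisfying assignment exists.

UNSATISFIABLE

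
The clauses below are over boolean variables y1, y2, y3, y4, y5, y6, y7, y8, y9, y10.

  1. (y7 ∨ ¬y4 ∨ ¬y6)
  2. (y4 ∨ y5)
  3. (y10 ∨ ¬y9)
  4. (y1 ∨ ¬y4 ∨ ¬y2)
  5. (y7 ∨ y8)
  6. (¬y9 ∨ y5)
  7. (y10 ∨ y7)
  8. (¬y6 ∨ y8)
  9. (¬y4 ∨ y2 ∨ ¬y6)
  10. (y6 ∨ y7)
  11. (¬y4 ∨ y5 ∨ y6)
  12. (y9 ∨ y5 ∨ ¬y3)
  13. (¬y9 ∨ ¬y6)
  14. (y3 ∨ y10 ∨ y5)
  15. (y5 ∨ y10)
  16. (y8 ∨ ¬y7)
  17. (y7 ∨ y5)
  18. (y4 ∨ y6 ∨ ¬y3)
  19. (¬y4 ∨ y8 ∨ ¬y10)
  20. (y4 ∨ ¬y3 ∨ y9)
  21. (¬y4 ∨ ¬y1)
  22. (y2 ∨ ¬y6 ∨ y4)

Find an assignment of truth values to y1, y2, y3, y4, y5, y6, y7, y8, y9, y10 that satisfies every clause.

y1 = 0, y2 = 1, y3 = 0, y4 = 0, y5 = 1, y6 = 0, y7 = 1, y8 = 1, y9 = 0, y10 = 0

Check each clause:
  1. (¬y4 ∨ y7 ∨ ¬y6) — ¬y6 is true.
  2. (y4 ∨ y5) — y5 is true.
  3. (y10 ∨ ¬y9) — ¬y9 is true.
  4. (¬y4 ∨ ¬y2 ∨ y1) — ¬y4 is true.
  5. (y7 ∨ y8) — y8 is true.
  6. (y5 ∨ ¬y9) — y5 is true.
  7. (y10 ∨ y7) — y7 is true.
  8. (¬y6 ∨ y8) — y8 is true.
  9. (¬y6 ∨ y2 ∨ ¬y4) — ¬y6 is true.
  10. (y7 ∨ y6) — y7 is true.
  11. (y5 ∨ ¬y4 ∨ y6) — ¬y4 is true.
  12. (y5 ∨ y9 ∨ ¬y3) — y5 is true.
  13. (¬y6 ∨ ¬y9) — ¬y6 is true.
  14. (y3 ∨ y10 ∨ y5) — y5 is true.
  15. (y5 ∨ y10) — y5 is true.
  16. (y8 ∨ ¬y7) — y8 is true.
  17. (y5 ∨ y7) — y5 is true.
  18. (¬y3 ∨ y6 ∨ y4) — ¬y3 is true.
  19. (¬y10 ∨ y8 ∨ ¬y4) — y8 is true.
  20. (y9 ∨ y4 ∨ ¬y3) — ¬y3 is true.
  21. (¬y1 ∨ ¬y4) — ¬y4 is true.
  22. (¬y6 ∨ y4 ∨ y2) — y2 is true.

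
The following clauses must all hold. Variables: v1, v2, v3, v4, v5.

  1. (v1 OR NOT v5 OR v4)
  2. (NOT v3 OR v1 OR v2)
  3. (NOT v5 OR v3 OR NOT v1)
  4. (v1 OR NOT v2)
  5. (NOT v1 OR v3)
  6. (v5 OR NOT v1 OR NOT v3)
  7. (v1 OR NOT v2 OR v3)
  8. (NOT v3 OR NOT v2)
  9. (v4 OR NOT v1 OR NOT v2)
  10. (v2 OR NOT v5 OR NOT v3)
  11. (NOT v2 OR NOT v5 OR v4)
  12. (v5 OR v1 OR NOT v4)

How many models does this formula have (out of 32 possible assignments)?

The models are:
  v1=F v2=F v3=F v4=F v5=F
  v1=F v2=F v3=F v4=T v5=T
Count: 2.

2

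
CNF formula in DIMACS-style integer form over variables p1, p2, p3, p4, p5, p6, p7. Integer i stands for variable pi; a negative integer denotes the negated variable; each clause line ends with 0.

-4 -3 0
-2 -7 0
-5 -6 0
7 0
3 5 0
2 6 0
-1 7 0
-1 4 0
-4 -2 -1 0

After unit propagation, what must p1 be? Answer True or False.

Unit clause (p7) sets p7 = True.
(!p7 || !p2): since p7 = True, the clause reduces to (!p2). p2 = False.
From (p6 || p2) and p2 = False: p6 = True.
From (!p6 || !p5) and p6 = True: p5 = False.
(p5 || p3) with p5 = False leaves only p3, so p3 = True.
In (!p4 || !p3), !p3 is now false; !p4 must hold, so p4 = False.
(p4 || !p1) with p4 = False leaves only !p1, so p1 = False.

False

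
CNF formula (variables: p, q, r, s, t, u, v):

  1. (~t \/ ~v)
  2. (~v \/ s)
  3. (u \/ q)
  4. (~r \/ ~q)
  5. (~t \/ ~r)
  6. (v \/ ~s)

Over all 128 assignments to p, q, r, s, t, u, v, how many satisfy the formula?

22

Split on v, then q.
  v=1, q=1: remaining (p,r,s,t,u) ∈ {(0,0,1,0,0); (0,0,1,0,1); (1,0,1,0,0); (1,0,1,0,1)} — 4.
  v=1, q=0: remaining (p,r,s,t,u) ∈ {(0,0,1,0,1); (0,1,1,0,1); (1,0,1,0,1); (1,1,1,0,1)} — 4.
  v=0, q=1: forces r=0; s=0; p, t, u free → 2^3 = 8.
  v=0, q=0: p free; 3 ways for (r,s,t,u) × 2^1 = 6.
Total: 4 + 4 + 8 + 6 = 22.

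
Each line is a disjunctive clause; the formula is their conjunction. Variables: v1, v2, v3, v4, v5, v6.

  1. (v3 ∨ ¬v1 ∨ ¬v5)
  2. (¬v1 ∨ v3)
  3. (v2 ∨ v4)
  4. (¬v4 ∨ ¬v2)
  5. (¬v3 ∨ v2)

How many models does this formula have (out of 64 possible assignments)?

16

Split on v2, then v3.
  v2=T, v3=T: forces v4=F; v1, v5, v6 free → 2^3 = 8.
  v2=T, v3=F: remaining (v1,v4,v5,v6) ∈ {(F,F,F,F); (F,F,F,T); (F,F,T,F); (F,F,T,T)} — 4.
  v2=F, v3=T: a clause becomes empty — 0.
  v2=F, v3=F: remaining (v1,v4,v5,v6) ∈ {(F,T,F,F); (F,T,F,T); (F,T,T,F); (F,T,T,T)} — 4.
Total: 8 + 4 + 0 + 4 = 16.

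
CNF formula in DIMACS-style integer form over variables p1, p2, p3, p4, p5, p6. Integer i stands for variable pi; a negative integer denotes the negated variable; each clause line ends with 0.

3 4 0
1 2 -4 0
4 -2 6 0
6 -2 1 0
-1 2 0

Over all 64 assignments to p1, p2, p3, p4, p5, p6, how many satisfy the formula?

20

Split on p2, then p1.
  p2=T, p1=T: p5 free; 5 ways for (p3,p4,p6) × 2^1 = 10.
  p2=T, p1=F: p5 free; 3 ways for (p3,p4,p6) × 2^1 = 6.
  p2=F, p1=T: a clause becomes empty — 0.
  p2=F, p1=F: remaining (p3,p4,p5,p6) ∈ {(T,F,F,F); (T,F,F,T); (T,F,T,F); (T,F,T,T)} — 4.
Total: 10 + 6 + 0 + 4 = 20.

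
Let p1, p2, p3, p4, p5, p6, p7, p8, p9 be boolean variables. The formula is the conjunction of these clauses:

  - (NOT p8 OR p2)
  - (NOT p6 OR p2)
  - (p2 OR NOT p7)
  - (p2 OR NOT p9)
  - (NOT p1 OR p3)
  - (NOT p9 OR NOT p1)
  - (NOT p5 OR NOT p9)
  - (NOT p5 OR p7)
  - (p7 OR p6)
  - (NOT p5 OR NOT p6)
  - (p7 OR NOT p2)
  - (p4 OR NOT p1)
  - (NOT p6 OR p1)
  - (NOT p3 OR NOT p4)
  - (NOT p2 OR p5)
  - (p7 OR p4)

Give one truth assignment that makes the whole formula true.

p1=0, p2=1, p3=0, p4=0, p5=1, p6=0, p7=1, p8=0, p9=0

Check each clause:
  1. (NOT p8 OR p2) — NOT p8 is true.
  2. (p2 OR NOT p6) — NOT p6 is true.
  3. (p2 OR NOT p7) — p2 is true.
  4. (NOT p9 OR p2) — p2 is true.
  5. (NOT p1 OR p3) — NOT p1 is true.
  6. (NOT p9 OR NOT p1) — NOT p1 is true.
  7. (NOT p5 OR NOT p9) — NOT p9 is true.
  8. (p7 OR NOT p5) — p7 is true.
  9. (p7 OR p6) — p7 is true.
  10. (NOT p6 OR NOT p5) — NOT p6 is true.
  11. (p7 OR NOT p2) — p7 is true.
  12. (NOT p1 OR p4) — NOT p1 is true.
  13. (NOT p6 OR p1) — NOT p6 is true.
  14. (NOT p4 OR NOT p3) — NOT p4 is true.
  15. (p5 OR NOT p2) — p5 is true.
  16. (p4 OR p7) — p7 is true.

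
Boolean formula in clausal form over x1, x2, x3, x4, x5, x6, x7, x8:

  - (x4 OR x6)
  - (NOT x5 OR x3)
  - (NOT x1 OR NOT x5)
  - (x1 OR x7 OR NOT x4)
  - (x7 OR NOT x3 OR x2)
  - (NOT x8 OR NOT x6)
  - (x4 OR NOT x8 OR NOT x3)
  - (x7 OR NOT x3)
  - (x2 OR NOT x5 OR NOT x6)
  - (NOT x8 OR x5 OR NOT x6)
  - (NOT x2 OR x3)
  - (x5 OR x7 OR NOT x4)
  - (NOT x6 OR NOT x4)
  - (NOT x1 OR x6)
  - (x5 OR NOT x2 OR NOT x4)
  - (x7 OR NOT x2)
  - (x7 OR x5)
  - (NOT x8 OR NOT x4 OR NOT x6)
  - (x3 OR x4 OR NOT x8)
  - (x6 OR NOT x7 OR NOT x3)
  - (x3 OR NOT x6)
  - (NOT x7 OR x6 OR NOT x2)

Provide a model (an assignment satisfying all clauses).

x8 occurs only negated in the remaining clauses — set x8 = False.
Branch on x1: take x1 = True.
  then x5 is forced to False.
  then x6 is forced to True.
  then x4 is forced to False.
  then x7 is forced to True.
  then x3 is forced to True.
x2 is now unconstrained; take x2 = False.
Every clause has at least one true literal under this assignment.

x1=1, x2=0, x3=1, x4=0, x5=0, x6=1, x7=1, x8=0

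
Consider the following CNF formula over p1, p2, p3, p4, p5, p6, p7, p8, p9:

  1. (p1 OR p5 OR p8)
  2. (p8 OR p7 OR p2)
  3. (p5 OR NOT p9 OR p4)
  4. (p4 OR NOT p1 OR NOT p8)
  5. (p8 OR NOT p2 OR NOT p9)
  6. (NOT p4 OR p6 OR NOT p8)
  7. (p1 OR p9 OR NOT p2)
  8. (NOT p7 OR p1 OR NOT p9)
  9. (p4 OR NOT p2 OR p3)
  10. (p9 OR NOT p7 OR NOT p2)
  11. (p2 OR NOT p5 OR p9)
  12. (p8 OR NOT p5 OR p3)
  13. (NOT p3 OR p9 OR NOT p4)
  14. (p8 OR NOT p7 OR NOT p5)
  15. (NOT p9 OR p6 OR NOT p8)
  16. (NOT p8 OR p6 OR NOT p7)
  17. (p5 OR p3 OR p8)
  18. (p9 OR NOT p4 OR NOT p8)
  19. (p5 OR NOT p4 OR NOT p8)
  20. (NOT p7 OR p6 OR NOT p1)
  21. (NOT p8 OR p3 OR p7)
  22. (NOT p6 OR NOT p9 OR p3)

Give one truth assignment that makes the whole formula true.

Set p1 = False and propagate.
The remaining clauses are satisfied by p2 = False, p3 = True, p4 = True, p5 = True, p6 = True, p7 = False, p8 = True, p9 = True.
Every clause has at least one true literal under this assignment.

p1=False, p2=False, p3=True, p4=True, p5=True, p6=True, p7=False, p8=True, p9=True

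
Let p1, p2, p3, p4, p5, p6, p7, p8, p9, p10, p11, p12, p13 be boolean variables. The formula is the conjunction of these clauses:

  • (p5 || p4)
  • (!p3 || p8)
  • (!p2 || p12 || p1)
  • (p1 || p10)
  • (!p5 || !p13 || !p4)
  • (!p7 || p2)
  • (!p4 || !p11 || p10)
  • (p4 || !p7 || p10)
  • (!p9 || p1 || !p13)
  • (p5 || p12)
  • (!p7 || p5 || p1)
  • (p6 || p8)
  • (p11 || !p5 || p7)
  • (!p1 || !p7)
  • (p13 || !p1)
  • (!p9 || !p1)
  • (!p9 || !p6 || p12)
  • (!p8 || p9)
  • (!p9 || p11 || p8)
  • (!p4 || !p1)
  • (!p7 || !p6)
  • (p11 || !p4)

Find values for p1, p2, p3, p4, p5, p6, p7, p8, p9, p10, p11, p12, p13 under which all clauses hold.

p1=False, p2=False, p3=False, p4=False, p5=True, p6=True, p7=False, p8=False, p9=False, p10=True, p11=True, p12=True, p13=False

Check each clause:
  1. (p4 || p5) — p5 is true.
  2. (!p3 || p8) — !p3 is true.
  3. (!p2 || p1 || p12) — p12 is true.
  4. (p10 || p1) — p10 is true.
  5. (!p13 || !p5 || !p4) — !p4 is true.
  6. (p2 || !p7) — !p7 is true.
  7. (p10 || !p11 || !p4) — p10 is true.
  8. (p10 || p4 || !p7) — !p7 is true.
  9. (p1 || !p13 || !p9) — !p13 is true.
  10. (p5 || p12) — p12 is true.
  11. (!p7 || p5 || p1) — !p7 is true.
  12. (p6 || p8) — p6 is true.
  13. (p11 || !p5 || p7) — p11 is true.
  14. (!p1 || !p7) — !p7 is true.
  15. (p13 || !p1) — !p1 is true.
  16. (!p1 || !p9) — !p1 is true.
  17. (!p9 || p12 || !p6) — p12 is true.
  18. (p9 || !p8) — !p8 is true.
  19. (p8 || !p9 || p11) — p11 is true.
  20. (!p1 || !p4) — !p4 is true.
  21. (!p7 || !p6) — !p7 is true.
  22. (!p4 || p11) — p11 is true.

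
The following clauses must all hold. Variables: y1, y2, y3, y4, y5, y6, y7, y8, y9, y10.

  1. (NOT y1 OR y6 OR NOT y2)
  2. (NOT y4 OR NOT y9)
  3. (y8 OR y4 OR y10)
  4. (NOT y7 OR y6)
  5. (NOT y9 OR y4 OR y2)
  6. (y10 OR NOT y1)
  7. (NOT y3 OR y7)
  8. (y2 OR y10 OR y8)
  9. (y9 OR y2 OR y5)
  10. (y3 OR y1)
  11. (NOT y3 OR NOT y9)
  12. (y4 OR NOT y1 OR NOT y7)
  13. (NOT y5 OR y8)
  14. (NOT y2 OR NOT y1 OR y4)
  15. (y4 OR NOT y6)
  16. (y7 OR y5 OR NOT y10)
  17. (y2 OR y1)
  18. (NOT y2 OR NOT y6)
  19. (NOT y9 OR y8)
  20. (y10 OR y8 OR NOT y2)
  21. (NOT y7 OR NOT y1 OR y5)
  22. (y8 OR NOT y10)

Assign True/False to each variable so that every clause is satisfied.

y1 = T, y2 = F, y3 = F, y4 = F, y5 = T, y6 = F, y7 = F, y8 = T, y9 = F, y10 = T

Check each clause:
  1. (NOT y2 OR y6 OR NOT y1) — NOT y2 is true.
  2. (NOT y9 OR NOT y4) — NOT y4 is true.
  3. (y8 OR y10 OR y4) — y8 is true.
  4. (y6 OR NOT y7) — NOT y7 is true.
  5. (NOT y9 OR y4 OR y2) — NOT y9 is true.
  6. (y10 OR NOT y1) — y10 is true.
  7. (NOT y3 OR y7) — NOT y3 is true.
  8. (y8 OR y2 OR y10) — y8 is true.
  9. (y5 OR y9 OR y2) — y5 is true.
  10. (y1 OR y3) — y1 is true.
  11. (NOT y9 OR NOT y3) — NOT y3 is true.
  12. (y4 OR NOT y1 OR NOT y7) — NOT y7 is true.
  13. (y8 OR NOT y5) — y8 is true.
  14. (NOT y1 OR y4 OR NOT y2) — NOT y2 is true.
  15. (y4 OR NOT y6) — NOT y6 is true.
  16. (NOT y10 OR y5 OR y7) — y5 is true.
  17. (y2 OR y1) — y1 is true.
  18. (NOT y2 OR NOT y6) — NOT y6 is true.
  19. (NOT y9 OR y8) — y8 is true.
  20. (NOT y2 OR y10 OR y8) — y8 is true.
  21. (NOT y1 OR NOT y7 OR y5) — NOT y7 is true.
  22. (NOT y10 OR y8) — y8 is true.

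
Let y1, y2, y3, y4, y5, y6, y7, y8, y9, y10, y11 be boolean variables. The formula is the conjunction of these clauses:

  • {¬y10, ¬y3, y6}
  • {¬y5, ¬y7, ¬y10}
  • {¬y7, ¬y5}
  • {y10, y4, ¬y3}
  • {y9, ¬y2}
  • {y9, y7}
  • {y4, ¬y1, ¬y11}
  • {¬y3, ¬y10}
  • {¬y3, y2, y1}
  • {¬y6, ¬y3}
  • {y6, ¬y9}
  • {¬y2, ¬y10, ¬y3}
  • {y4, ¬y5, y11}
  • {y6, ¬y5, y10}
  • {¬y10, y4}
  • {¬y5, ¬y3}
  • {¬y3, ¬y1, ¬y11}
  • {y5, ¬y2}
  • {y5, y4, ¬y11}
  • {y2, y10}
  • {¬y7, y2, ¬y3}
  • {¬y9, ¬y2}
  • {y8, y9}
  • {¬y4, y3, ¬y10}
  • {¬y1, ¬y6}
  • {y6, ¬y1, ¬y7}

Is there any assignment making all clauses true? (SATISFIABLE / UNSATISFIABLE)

UNSATISFIABLE

y3 = True:
  propagation gives y10=False, y4=True, y6=False, y9=False; an empty clause results — contradiction.
y3 = False:
  y5 = True:
    propagation gives y7=False, y9=True, y6=True, y2=False; an empty clause results — contradiction.
  y5 = False:
    propagation gives y2=False, y10=True, y4=True; an empty clause results — contradiction.
Every branch closes, so no satisfying assignment exists.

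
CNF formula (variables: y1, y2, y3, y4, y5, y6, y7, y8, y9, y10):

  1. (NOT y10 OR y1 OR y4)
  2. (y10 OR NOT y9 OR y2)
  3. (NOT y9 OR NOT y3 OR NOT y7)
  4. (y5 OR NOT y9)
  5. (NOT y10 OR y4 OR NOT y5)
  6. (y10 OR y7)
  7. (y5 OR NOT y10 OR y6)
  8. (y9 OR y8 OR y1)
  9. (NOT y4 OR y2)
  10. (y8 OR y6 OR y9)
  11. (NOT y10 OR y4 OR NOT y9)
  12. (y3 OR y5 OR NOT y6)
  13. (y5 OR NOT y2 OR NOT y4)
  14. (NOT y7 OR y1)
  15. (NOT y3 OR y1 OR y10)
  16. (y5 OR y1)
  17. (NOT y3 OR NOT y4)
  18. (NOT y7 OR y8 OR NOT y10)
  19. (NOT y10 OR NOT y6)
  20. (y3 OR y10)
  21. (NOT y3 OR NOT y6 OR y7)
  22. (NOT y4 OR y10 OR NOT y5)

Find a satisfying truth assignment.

y1=T, y2=T, y3=F, y4=T, y5=T, y6=F, y7=F, y8=T, y9=T, y10=T

y1 occurs only positively in the remaining clauses — set y1 = True.
Pure literal: y8 appears only positively; assign y8 = True.
Try y2 = True.
Branch on y3: take y3 = False.
  then y10 is forced to True.
  then y6 is forced to False.
  then y5 is forced to True.
  then y4 is forced to True.
y7, y9 are now unconstrained; take y7 = False, y9 = True.
Every clause has at least one true literal under this assignment.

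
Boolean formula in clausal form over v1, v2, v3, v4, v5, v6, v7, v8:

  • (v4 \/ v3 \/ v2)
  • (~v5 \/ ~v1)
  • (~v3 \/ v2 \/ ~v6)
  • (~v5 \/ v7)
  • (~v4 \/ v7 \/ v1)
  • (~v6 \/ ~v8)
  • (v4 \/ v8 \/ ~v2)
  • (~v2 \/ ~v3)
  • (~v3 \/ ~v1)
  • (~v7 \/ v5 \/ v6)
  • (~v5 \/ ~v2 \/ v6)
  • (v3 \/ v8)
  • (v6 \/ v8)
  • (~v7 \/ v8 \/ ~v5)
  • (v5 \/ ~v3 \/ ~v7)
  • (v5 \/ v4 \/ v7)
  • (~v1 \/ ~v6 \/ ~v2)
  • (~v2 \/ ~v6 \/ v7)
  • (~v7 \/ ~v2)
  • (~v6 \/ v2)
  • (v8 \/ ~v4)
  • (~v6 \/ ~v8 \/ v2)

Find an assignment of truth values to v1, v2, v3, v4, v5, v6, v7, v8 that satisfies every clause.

v1 = T, v2 = F, v3 = F, v4 = T, v5 = F, v6 = F, v7 = F, v8 = T

Set v1 = True and propagate.
  then v5 is forced to False.
  then v3 is forced to False.
  then v8 is forced to True.
  then v6 is forced to False.
  then v7 is forced to False.
  then v4 is forced to True.
v2 is now unconstrained; take v2 = False.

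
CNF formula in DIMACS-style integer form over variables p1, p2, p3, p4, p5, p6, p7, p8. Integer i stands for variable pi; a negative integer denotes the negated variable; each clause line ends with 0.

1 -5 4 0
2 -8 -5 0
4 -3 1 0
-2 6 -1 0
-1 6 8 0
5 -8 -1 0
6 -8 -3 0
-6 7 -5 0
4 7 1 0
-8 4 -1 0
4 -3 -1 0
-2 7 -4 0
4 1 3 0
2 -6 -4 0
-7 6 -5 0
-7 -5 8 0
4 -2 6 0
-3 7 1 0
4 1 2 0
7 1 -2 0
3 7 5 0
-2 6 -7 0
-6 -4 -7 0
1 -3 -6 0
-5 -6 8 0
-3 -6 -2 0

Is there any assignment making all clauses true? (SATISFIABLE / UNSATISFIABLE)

SATISFIABLE

Try p1 = True.
Branch on p2: take p2 = False.
The remaining clauses are satisfied by p3 = False, p4 = False, p5 = False, p6 = True, p7 = True, p8 = False.
So p1=True, p2=False, p3=False, p4=False, p5=False, p6=True, p7=True, p8=False is a satisfying assignment.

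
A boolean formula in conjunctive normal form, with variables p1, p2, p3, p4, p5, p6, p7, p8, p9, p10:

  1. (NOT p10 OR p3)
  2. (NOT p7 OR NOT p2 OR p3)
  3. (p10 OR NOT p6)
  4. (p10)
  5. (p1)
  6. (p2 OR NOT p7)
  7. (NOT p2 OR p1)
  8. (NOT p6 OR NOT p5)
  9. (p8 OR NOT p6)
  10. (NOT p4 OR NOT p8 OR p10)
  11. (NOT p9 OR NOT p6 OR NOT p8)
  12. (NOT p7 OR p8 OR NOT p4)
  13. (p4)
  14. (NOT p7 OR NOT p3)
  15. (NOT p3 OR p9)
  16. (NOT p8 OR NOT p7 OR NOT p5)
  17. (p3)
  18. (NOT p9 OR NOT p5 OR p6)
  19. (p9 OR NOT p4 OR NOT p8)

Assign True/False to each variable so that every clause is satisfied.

p1=T, p2=F, p3=T, p4=T, p5=F, p6=F, p7=F, p8=T, p9=T, p10=T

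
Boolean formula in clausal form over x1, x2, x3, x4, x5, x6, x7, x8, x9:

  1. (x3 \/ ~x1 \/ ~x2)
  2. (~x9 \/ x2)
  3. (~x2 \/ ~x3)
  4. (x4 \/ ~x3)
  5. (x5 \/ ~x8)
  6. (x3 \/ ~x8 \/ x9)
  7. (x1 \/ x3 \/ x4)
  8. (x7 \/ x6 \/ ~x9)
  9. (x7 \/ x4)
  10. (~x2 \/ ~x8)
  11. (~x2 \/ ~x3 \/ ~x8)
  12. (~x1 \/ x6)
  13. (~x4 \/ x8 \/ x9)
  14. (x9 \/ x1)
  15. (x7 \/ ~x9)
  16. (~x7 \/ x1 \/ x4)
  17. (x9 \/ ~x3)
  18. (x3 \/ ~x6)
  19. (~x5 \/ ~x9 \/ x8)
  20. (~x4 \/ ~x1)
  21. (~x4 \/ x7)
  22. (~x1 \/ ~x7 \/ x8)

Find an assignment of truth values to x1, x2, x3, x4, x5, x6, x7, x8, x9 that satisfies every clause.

x1=F, x2=T, x3=F, x4=T, x5=F, x6=F, x7=T, x8=F, x9=T

Branch on x1: take x1 = False.
  then x9 is forced to True.
  then x2 is forced to True.
  then x3 is forced to False.
  then x4 is forced to True.
  then x8 is forced to False.
  then x7 is forced to True.
  then x6 is forced to False.
  then x5 is forced to False.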